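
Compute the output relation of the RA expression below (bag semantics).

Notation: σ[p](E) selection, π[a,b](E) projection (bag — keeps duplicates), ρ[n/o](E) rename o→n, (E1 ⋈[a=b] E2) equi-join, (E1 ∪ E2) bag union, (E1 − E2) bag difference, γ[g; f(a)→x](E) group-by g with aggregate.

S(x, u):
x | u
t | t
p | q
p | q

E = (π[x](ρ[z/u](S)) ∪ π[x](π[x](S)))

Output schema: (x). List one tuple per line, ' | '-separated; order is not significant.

Stepwise |·|:
  S → 3
  ρ[z/u](S) → 3
  π[x](ρ[z/u](S)) → 3
  S → 3
  π[x](S) → 3
  π[x](π[x](S)) → 3
  (π[x](ρ[z/u](S)) ∪ π[x](π[x](S))) → 6

== RESULT ==
x
p
p
p
p
t
t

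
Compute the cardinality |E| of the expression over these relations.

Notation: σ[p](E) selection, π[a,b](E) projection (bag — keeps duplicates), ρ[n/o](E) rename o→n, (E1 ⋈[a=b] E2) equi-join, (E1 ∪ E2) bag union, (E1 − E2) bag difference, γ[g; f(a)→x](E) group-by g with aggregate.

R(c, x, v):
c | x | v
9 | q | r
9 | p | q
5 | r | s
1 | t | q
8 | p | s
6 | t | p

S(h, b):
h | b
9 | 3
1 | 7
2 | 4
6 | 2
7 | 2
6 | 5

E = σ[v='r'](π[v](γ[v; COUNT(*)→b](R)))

Subexpression sizes:
  R → 6
  γ[v; COUNT(*)→b](R) → 4
  π[v](γ[v; COUNT(*)→b](R)) → 4
  σ[v='r'](π[v](γ[v; COUNT(*)→b](R))) → 1

|E| = 1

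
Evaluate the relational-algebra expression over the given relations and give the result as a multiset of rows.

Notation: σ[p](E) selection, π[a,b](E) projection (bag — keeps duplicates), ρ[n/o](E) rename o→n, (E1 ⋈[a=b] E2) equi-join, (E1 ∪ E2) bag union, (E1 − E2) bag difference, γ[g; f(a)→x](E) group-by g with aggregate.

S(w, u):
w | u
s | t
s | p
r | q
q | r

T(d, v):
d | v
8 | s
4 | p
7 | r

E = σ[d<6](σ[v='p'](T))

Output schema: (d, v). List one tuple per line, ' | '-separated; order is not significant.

Row counts bottom-up:
  T → 3
  σ[v='p'](T) → 1
  σ[d<6](σ[v='p'](T)) → 1

== RESULT ==
d | v
4 | p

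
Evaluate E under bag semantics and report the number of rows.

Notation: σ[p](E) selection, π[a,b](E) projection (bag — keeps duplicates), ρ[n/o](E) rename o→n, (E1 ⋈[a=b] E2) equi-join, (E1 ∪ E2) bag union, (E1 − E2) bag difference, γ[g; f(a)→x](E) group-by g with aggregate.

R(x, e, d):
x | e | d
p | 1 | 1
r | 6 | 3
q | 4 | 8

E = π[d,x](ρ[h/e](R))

Stepwise |·|:
  R → 3
  ρ[h/e](R) → 3
  π[d,x](ρ[h/e](R)) → 3

|E| = 3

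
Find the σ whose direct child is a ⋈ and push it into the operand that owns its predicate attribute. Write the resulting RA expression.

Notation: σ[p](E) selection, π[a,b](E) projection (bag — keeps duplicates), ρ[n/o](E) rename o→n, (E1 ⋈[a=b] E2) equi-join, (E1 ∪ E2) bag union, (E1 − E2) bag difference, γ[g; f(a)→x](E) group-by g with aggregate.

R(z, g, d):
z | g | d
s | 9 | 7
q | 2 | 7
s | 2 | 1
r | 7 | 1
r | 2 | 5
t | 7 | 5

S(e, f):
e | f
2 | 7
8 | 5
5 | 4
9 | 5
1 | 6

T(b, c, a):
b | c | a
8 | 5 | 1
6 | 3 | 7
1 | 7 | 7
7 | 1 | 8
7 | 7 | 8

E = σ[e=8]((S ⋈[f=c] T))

σ filters on e, owned by the left side.
E' = (σ[e=8](S) ⋈[f=c] T)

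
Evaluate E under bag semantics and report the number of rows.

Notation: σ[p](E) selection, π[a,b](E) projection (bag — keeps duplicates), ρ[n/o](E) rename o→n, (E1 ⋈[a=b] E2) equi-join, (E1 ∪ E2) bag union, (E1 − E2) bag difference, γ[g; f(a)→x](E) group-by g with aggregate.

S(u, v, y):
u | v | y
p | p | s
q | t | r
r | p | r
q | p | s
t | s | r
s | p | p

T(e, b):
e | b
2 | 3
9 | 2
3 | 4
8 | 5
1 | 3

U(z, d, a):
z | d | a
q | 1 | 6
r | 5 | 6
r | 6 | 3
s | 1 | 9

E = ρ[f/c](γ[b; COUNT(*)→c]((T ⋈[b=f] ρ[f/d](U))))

Stepwise |·|:
  T → 5
  U → 4
  ρ[f/d](U) → 4
  (T ⋈[b=f] ρ[f/d](U)) → 1
  γ[b; COUNT(*)→c]((T ⋈[b=f] ρ[f/d](U))) → 1
  ρ[f/c](γ[b; COUNT(*)→c]((T ⋈[b=f] ρ[f/d](U)))) → 1

|E| = 1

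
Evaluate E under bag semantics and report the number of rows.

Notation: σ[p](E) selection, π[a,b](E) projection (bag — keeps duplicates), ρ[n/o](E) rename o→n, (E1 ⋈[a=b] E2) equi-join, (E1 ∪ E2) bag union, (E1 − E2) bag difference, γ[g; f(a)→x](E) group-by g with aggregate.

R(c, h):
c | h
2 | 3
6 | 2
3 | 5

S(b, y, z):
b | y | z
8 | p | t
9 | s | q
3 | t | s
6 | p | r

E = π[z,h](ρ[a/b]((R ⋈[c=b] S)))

Row counts bottom-up:
  R → 3
  S → 4
  (R ⋈[c=b] S) → 2
  ρ[a/b]((R ⋈[c=b] S)) → 2
  π[z,h](ρ[a/b]((R ⋈[c=b] S))) → 2

|E| = 2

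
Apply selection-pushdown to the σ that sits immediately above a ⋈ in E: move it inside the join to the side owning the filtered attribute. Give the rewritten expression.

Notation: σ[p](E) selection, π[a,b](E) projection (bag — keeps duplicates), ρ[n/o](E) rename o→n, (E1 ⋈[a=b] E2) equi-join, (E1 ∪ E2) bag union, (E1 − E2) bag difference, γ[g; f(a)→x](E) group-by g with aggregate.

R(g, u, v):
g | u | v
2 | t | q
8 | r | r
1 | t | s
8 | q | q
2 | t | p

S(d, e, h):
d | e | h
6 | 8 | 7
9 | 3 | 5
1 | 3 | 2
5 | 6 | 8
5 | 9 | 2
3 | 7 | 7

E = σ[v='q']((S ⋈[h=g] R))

σ filters on v, owned by the right side.
E' = (S ⋈[h=g] σ[v='q'](R))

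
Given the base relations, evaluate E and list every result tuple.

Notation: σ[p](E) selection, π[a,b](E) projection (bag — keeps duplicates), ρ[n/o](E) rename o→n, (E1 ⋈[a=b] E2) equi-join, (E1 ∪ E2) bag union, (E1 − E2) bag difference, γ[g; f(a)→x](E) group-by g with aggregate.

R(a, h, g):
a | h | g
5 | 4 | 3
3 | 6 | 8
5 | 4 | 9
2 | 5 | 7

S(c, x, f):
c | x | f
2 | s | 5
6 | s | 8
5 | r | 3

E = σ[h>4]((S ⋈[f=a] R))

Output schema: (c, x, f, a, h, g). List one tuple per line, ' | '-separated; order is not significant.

Subexpression sizes:
  S → 3
  R → 4
  (S ⋈[f=a] R) → 3
  σ[h>4]((S ⋈[f=a] R)) → 1

== RESULT ==
c | x | f | a | h | g
5 | r | 3 | 3 | 6 | 8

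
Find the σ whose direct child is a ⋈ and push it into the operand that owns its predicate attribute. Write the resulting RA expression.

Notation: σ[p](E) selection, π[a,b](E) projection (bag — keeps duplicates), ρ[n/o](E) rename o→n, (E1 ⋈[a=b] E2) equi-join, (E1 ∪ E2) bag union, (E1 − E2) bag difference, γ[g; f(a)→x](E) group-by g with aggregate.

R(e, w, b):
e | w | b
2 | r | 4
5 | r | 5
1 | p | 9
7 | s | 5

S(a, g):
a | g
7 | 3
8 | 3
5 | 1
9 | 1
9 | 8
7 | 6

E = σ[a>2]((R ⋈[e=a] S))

σ filters on a, owned by the right side.
E' = (R ⋈[e=a] σ[a>2](S))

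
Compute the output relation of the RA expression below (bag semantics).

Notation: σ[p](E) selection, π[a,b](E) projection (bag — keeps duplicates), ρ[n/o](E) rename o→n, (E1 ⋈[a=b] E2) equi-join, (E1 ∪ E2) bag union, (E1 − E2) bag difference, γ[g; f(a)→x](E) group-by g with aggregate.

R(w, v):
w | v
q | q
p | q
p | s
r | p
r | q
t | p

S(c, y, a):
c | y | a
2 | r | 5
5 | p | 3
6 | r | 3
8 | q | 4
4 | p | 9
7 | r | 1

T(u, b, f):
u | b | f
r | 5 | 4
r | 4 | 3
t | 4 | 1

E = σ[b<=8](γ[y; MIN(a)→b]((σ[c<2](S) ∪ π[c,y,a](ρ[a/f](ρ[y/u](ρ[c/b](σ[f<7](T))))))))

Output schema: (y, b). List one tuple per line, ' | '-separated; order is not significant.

Row counts bottom-up:
  S → 6
  σ[c<2](S) → 0
  T → 3
  σ[f<7](T) → 3
  ρ[c/b](σ[f<7](T)) → 3
  ρ[y/u](ρ[c/b](σ[f<7](T))) → 3
  ρ[a/f](ρ[y/u](ρ[c/b](σ[f<7](T)))) → 3
  π[c,y,a](ρ[a/f](ρ[y/u](ρ[c/b](σ[f<7](T))))) → 3
  (σ[c<2](S) ∪ π[c,y,a](ρ[a/f](ρ[y/u](ρ[c/b](σ[f<7](T)))))) → 3
  γ[y; MIN(a)→b]((σ[c<2](S) ∪ π[c,y,a](ρ[a/f](ρ[y/u](ρ[c/b](σ[f<7](T))))))) → 2
  σ[b<=8](γ[y; MIN(a)→b]((σ[c<2](S) ∪ π[c,y,a](ρ[a/f](ρ[y/u](ρ[c/b](σ[f<7](T)))))))) → 2

== RESULT ==
y | b
r | 3
t | 1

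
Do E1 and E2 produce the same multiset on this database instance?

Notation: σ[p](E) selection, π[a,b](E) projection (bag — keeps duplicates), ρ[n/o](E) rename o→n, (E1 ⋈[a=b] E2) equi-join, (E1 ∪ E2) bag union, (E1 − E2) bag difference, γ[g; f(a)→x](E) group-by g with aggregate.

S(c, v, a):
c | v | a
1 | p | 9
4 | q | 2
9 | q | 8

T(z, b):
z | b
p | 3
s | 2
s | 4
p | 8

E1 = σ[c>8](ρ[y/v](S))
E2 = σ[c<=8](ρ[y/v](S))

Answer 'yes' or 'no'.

E1 row counts bottom-up:
  S → 3
  ρ[y/v](S) → 3
  σ[c>8](ρ[y/v](S)) → 1
E2 row counts bottom-up:
  S → 3
  ρ[y/v](S) → 3
  σ[c<=8](ρ[y/v](S)) → 2

E1 result:
c | y | a
9 | q | 8
E2 result:
c | y | a
1 | p | 9
4 | q | 2
Witness: (4, 'q', 2) appears 0× in E1 but 1× in E2.

no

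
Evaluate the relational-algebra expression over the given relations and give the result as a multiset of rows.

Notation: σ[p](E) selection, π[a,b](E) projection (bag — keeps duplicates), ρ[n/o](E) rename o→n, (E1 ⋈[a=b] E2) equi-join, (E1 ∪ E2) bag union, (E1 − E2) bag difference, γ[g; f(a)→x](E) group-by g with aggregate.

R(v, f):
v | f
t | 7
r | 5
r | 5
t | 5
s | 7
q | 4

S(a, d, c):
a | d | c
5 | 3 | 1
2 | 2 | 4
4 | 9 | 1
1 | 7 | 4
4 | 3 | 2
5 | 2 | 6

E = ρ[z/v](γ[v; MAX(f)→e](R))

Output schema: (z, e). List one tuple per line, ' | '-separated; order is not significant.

Subexpression sizes:
  R → 6
  γ[v; MAX(f)→e](R) → 4
  ρ[z/v](γ[v; MAX(f)→e](R)) → 4

== RESULT ==
z | e
q | 4
r | 5
s | 7
t | 7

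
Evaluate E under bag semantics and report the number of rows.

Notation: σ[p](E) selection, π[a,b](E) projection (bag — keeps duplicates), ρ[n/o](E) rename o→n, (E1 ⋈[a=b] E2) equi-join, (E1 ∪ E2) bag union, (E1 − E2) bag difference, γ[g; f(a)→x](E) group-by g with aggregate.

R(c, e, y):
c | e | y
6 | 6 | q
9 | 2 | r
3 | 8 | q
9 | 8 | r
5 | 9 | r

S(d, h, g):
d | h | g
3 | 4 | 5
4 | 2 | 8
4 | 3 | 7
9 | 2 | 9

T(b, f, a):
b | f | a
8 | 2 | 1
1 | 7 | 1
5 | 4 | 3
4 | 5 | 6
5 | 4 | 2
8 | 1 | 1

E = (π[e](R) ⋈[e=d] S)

Per-node cardinality:
  R → 5
  π[e](R) → 5
  S → 4
  (π[e](R) ⋈[e=d] S) → 1

|E| = 1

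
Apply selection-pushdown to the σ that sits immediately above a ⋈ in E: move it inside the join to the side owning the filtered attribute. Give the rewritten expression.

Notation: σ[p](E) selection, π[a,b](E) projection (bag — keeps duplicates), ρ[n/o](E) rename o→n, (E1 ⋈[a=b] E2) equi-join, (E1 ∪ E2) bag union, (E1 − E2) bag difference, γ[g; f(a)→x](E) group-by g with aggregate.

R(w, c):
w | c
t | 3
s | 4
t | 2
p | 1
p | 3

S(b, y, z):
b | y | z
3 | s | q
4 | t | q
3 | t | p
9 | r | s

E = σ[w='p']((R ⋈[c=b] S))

σ filters on w, owned by the left side.
E' = (σ[w='p'](R) ⋈[c=b] S)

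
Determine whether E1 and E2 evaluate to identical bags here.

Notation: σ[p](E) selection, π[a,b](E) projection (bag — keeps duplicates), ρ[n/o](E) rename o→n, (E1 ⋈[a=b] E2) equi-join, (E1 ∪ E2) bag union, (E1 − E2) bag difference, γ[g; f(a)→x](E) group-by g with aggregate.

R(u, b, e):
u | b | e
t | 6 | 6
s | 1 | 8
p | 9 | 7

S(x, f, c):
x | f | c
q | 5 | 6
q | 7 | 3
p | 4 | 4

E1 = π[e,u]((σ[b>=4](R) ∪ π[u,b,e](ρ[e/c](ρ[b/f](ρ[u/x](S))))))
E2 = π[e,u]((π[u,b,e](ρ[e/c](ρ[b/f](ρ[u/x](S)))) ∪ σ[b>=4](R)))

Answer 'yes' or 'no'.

E1 stepwise |·|:
  R → 3
  σ[b>=4](R) → 2
  S → 3
  ρ[u/x](S) → 3
  ρ[b/f](ρ[u/x](S)) → 3
  ρ[e/c](ρ[b/f](ρ[u/x](S))) → 3
  π[u,b,e](ρ[e/c](ρ[b/f](ρ[u/x](S)))) → 3
  (σ[b>=4](R) ∪ π[u,b,e](ρ[e/c](ρ[b/f](ρ[u/x](S))))) → 5
  π[e,u]((σ[b>=4](R) ∪ π[u,b,e](ρ[e/c](ρ[b/f](ρ[u/x](S)))))) → 5
E2 stepwise |·|:
  S → 3
  ρ[u/x](S) → 3
  ρ[b/f](ρ[u/x](S)) → 3
  ρ[e/c](ρ[b/f](ρ[u/x](S))) → 3
  π[u,b,e](ρ[e/c](ρ[b/f](ρ[u/x](S)))) → 3
  R → 3
  σ[b>=4](R) → 2
  (π[u,b,e](ρ[e/c](ρ[b/f](ρ[u/x](S)))) ∪ σ[b>=4](R)) → 5
  π[e,u]((π[u,b,e](ρ[e/c](ρ[b/f](ρ[u/x](S)))) ∪ σ[b>=4](R))) → 5

E1 and E2 produce the same multiset:
e | u
3 | q
4 | p
6 | q
6 | t
7 | p

yes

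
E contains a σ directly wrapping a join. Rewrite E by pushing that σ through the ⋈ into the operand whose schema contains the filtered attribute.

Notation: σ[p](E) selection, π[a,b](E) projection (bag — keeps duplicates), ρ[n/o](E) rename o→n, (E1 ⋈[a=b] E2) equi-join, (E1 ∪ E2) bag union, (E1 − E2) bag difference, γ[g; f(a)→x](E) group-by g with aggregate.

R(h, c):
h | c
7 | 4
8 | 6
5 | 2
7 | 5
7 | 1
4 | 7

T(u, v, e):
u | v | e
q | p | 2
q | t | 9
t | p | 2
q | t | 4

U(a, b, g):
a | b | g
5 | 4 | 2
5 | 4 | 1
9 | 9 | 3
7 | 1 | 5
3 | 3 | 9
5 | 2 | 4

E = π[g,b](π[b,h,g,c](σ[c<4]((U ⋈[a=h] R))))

σ filters on c, owned by the right side.
E' = π[g,b](π[b,h,g,c]((U ⋈[a=h] σ[c<4](R))))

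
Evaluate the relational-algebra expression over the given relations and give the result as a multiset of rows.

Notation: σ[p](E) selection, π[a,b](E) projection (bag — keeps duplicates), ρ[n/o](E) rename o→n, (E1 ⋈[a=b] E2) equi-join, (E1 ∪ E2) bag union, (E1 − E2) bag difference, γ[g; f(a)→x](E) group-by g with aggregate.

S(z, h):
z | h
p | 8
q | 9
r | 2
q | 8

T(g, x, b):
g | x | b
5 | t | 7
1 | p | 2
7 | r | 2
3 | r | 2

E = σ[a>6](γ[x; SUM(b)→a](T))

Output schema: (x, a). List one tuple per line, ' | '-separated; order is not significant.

Stepwise |·|:
  T → 4
  γ[x; SUM(b)→a](T) → 3
  σ[a>6](γ[x; SUM(b)→a](T)) → 1

== RESULT ==
x | a
t | 7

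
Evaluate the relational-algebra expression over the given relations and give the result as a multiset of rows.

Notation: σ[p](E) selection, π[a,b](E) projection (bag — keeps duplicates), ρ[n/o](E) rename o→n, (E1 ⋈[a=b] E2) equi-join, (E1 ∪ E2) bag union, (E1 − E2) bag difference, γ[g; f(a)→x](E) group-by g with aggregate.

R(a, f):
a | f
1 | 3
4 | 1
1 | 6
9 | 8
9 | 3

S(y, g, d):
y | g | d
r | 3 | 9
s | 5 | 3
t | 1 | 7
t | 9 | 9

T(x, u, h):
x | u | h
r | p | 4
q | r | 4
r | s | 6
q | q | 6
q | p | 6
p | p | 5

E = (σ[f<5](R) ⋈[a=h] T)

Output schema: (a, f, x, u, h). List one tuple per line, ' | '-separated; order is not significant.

Per-node cardinality:
  R → 5
  σ[f<5](R) → 3
  T → 6
  (σ[f<5](R) ⋈[a=h] T) → 2

== RESULT ==
a | f | x | u | h
4 | 1 | q | r | 4
4 | 1 | r | p | 4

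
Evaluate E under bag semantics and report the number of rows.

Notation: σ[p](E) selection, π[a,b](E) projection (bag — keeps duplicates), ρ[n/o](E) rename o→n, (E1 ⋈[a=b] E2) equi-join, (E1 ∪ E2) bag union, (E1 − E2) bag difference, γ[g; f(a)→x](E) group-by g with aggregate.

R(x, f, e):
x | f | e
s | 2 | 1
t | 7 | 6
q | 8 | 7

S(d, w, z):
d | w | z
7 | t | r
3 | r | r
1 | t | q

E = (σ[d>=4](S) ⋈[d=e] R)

Row counts bottom-up:
  S → 3
  σ[d>=4](S) → 1
  R → 3
  (σ[d>=4](S) ⋈[d=e] R) → 1

|E| = 1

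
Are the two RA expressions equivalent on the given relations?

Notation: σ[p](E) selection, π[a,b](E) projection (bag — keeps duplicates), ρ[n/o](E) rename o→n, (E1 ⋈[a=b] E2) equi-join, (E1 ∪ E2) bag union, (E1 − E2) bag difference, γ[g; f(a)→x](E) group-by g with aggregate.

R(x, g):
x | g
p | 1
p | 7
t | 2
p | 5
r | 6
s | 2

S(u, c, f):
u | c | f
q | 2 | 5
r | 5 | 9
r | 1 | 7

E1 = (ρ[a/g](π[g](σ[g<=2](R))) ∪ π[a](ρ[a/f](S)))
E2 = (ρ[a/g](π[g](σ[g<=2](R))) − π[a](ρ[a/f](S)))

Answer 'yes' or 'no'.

E1 row counts bottom-up:
  R → 6
  σ[g<=2](R) → 3
  π[g](σ[g<=2](R)) → 3
  ρ[a/g](π[g](σ[g<=2](R))) → 3
  S → 3
  ρ[a/f](S) → 3
  π[a](ρ[a/f](S)) → 3
  (ρ[a/g](π[g](σ[g<=2](R))) ∪ π[a](ρ[a/f](S))) → 6
E2 row counts bottom-up:
  R → 6
  σ[g<=2](R) → 3
  π[g](σ[g<=2](R)) → 3
  ρ[a/g](π[g](σ[g<=2](R))) → 3
  S → 3
  ρ[a/f](S) → 3
  π[a](ρ[a/f](S)) → 3
  (ρ[a/g](π[g](σ[g<=2](R))) − π[a](ρ[a/f](S))) → 3

E1 result:
a
1
2
2
5
7
9
E2 result:
a
1
2
2
Witness: (7,) appears 1× in E1 but 0× in E2.

no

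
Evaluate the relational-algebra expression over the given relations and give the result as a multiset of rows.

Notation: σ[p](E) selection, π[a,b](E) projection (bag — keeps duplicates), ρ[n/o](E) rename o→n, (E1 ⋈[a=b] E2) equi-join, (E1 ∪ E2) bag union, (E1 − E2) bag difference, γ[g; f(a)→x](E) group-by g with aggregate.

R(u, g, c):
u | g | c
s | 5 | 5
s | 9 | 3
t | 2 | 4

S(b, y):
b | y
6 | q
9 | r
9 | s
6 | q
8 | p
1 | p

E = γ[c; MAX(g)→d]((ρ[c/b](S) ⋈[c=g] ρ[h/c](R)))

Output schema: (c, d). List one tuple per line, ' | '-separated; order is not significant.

Per-node cardinality:
  S → 6
  ρ[c/b](S) → 6
  R → 3
  ρ[h/c](R) → 3
  (ρ[c/b](S) ⋈[c=g] ρ[h/c](R)) → 2
  γ[c; MAX(g)→d]((ρ[c/b](S) ⋈[c=g] ρ[h/c](R))) → 1

== RESULT ==
c | d
9 | 9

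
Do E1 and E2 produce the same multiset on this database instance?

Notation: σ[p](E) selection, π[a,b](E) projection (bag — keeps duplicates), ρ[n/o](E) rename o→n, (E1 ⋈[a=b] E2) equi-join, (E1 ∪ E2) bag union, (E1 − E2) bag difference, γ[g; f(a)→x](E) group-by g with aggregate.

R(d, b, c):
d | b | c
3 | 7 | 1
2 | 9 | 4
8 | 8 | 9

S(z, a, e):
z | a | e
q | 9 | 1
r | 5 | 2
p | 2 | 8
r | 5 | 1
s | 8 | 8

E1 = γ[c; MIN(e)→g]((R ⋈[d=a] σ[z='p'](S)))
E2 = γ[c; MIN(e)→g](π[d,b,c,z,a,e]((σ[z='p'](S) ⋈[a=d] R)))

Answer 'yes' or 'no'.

E1 per-node cardinality:
  R → 3
  S → 5
  σ[z='p'](S) → 1
  (R ⋈[d=a] σ[z='p'](S)) → 1
  γ[c; MIN(e)→g]((R ⋈[d=a] σ[z='p'](S))) → 1
E2 per-node cardinality:
  S → 5
  σ[z='p'](S) → 1
  R → 3
  (σ[z='p'](S) ⋈[a=d] R) → 1
  π[d,b,c,z,a,e]((σ[z='p'](S) ⋈[a=d] R)) → 1
  γ[c; MIN(e)→g](π[d,b,c,z,a,e]((σ[z='p'](S) ⋈[a=d] R))) → 1

E1 and E2 produce the same multiset:
c | g
4 | 8

yes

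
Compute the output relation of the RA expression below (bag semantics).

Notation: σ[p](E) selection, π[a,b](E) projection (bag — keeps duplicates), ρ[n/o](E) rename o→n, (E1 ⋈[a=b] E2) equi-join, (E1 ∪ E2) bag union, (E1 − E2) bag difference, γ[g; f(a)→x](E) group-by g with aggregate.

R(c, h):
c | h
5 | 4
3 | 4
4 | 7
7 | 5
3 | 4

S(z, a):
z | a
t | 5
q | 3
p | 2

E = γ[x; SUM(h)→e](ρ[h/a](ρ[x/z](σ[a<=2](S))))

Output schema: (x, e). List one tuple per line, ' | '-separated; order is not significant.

Per-node cardinality:
  S → 3
  σ[a<=2](S) → 1
  ρ[x/z](σ[a<=2](S)) → 1
  ρ[h/a](ρ[x/z](σ[a<=2](S))) → 1
  γ[x; SUM(h)→e](ρ[h/a](ρ[x/z](σ[a<=2](S)))) → 1

== RESULT ==
x | e
p | 2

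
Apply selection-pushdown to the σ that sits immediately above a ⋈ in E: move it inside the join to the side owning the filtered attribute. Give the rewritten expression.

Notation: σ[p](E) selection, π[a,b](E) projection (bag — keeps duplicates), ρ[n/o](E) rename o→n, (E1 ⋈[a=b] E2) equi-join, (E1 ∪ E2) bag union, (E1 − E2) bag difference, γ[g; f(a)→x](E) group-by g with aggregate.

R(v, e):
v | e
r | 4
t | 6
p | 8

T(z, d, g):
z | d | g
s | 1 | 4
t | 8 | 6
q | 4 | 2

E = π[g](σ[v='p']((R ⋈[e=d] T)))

σ filters on v, owned by the left side.
E' = π[g]((σ[v='p'](R) ⋈[e=d] T))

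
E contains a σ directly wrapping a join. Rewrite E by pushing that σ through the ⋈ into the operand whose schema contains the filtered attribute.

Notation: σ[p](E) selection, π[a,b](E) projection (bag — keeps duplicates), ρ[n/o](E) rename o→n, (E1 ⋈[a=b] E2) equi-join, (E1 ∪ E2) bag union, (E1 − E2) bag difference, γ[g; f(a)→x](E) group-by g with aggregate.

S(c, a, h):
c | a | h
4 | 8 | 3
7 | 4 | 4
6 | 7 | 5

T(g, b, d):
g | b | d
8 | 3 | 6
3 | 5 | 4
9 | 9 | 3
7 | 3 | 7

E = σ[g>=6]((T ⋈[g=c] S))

σ filters on g, owned by the left side.
E' = (σ[g>=6](T) ⋈[g=c] S)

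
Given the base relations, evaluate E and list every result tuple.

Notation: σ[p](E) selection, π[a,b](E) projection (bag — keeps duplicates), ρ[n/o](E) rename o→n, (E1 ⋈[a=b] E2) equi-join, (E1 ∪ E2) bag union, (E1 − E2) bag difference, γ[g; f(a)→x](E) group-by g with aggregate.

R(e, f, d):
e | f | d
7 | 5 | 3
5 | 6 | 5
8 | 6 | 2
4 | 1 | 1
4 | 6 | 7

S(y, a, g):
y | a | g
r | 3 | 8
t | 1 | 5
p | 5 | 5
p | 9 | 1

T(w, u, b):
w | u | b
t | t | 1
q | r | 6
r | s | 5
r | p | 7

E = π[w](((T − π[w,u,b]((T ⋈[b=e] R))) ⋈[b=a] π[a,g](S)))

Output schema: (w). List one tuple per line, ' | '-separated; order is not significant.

Row counts bottom-up:
  T → 4
  T → 4
  R → 5
  (T ⋈[b=e] R) → 2
  π[w,u,b]((T ⋈[b=e] R)) → 2
  (T − π[w,u,b]((T ⋈[b=e] R))) → 2
  S → 4
  π[a,g](S) → 4
  ((T − π[w,u,b]((T ⋈[b=e] R))) ⋈[b=a] π[a,g](S)) → 1
  π[w](((T − π[w,u,b]((T ⋈[b=e] R))) ⋈[b=a] π[a,g](S))) → 1

== RESULT ==
w
t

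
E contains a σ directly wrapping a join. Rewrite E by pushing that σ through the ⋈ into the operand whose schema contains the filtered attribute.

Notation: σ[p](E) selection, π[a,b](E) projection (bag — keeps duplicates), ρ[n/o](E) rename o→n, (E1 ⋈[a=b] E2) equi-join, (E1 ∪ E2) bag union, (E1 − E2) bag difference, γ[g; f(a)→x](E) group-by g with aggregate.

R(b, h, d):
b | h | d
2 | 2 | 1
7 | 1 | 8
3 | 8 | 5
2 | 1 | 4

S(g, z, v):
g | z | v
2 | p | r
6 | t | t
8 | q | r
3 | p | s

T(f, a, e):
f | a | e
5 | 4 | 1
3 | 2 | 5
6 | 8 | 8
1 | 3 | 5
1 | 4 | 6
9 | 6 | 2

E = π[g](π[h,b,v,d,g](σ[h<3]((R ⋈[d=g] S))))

σ filters on h, owned by the left side.
E' = π[g](π[h,b,v,d,g]((σ[h<3](R) ⋈[d=g] S)))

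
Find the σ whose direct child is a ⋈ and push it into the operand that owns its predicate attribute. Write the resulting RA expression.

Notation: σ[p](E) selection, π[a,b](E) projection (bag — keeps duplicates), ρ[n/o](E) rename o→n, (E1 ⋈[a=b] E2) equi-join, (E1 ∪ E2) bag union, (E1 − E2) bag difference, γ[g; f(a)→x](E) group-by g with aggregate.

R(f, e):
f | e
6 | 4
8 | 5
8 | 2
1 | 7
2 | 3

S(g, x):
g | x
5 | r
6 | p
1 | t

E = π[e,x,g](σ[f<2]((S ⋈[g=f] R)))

σ filters on f, owned by the right side.
E' = π[e,x,g]((S ⋈[g=f] σ[f<2](R)))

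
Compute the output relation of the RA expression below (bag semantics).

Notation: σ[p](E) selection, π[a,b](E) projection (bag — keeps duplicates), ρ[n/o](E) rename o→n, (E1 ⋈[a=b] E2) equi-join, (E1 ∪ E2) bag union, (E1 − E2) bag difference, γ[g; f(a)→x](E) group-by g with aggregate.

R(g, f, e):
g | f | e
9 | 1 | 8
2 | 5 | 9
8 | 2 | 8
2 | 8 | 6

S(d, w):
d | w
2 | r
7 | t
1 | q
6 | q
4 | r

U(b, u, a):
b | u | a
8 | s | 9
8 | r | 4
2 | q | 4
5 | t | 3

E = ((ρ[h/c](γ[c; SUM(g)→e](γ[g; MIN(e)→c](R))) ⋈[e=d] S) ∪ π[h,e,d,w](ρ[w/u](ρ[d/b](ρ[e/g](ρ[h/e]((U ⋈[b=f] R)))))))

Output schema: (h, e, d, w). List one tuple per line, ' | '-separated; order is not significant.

Per-node cardinality:
  R → 4
  γ[g; MIN(e)→c](R) → 3
  γ[c; SUM(g)→e](γ[g; MIN(e)→c](R)) → 2
  ρ[h/c](γ[c; SUM(g)→e](γ[g; MIN(e)→c](R))) → 2
  S → 5
  (ρ[h/c](γ[c; SUM(g)→e](γ[g; MIN(e)→c](R))) ⋈[e=d] S) → 1
  U → 4
  R → 4
  (U ⋈[b=f] R) → 4
  ρ[h/e]((U ⋈[b=f] R)) → 4
  ρ[e/g](ρ[h/e]((U ⋈[b=f] R))) → 4
  ρ[d/b](ρ[e/g](ρ[h/e]((U ⋈[b=f] R)))) → 4
  ρ[w/u](ρ[d/b](ρ[e/g](ρ[h/e]((U ⋈[b=f] R))))) → 4
  π[h,e,d,w](ρ[w/u](ρ[d/b](ρ[e/g](ρ[h/e]((U ⋈[b=f] R)))))) → 4
  ((ρ[h/c](γ[c; SUM(g)→e](γ[g; MIN(e)→c](R))) ⋈[e=d] S) ∪ π[h,e,d,w](ρ[w/u](ρ[d/b](ρ[e/g](ρ[h/e]((U ⋈[b=f] R))))))) → 5

== RESULT ==
h | e | d | w
6 | 2 | 2 | r
6 | 2 | 8 | r
6 | 2 | 8 | s
8 | 8 | 2 | q
9 | 2 | 5 | t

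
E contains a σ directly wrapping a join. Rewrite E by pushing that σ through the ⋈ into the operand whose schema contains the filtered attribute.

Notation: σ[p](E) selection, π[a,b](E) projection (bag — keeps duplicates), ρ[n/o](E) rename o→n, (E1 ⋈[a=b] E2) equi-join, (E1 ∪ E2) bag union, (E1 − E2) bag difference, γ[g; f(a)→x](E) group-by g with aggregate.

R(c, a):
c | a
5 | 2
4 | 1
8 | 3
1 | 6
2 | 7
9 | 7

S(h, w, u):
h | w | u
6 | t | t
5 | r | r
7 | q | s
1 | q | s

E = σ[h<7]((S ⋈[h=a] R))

σ filters on h, owned by the left side.
E' = (σ[h<7](S) ⋈[h=a] R)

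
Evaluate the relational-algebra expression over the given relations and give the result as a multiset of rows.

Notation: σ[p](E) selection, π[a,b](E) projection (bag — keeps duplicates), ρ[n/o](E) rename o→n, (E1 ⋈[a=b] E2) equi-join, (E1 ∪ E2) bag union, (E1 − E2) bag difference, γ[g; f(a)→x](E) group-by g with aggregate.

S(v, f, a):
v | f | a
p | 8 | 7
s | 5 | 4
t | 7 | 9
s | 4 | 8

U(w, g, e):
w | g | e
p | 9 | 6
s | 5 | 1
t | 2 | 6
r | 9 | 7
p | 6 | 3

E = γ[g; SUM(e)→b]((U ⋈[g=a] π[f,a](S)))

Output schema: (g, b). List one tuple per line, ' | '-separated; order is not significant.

Row counts bottom-up:
  U → 5
  S → 4
  π[f,a](S) → 4
  (U ⋈[g=a] π[f,a](S)) → 2
  γ[g; SUM(e)→b]((U ⋈[g=a] π[f,a](S))) → 1

== RESULT ==
g | b
9 | 13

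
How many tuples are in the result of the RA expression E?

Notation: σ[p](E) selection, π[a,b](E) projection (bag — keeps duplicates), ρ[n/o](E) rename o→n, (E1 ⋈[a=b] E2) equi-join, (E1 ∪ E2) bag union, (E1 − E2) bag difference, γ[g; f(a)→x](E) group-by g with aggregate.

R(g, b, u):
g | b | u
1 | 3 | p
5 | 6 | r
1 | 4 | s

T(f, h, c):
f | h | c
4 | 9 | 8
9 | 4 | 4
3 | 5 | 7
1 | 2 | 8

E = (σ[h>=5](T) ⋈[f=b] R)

Row counts bottom-up:
  T → 4
  σ[h>=5](T) → 2
  R → 3
  (σ[h>=5](T) ⋈[f=b] R) → 2

|E| = 2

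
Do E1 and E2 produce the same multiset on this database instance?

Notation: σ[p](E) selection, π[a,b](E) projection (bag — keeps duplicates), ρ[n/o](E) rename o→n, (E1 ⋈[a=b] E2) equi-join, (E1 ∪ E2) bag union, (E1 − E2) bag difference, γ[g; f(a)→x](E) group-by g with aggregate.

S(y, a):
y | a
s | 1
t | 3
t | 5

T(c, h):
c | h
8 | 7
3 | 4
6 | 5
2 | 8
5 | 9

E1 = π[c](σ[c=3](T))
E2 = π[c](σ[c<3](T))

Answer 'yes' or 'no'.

E1 subexpression sizes:
  T → 5
  σ[c=3](T) → 1
  π[c](σ[c=3](T)) → 1
E2 subexpression sizes:
  T → 5
  σ[c<3](T) → 1
  π[c](σ[c<3](T)) → 1

E1 result:
c
3
E2 result:
c
2
Witness: (2,) appears 0× in E1 but 1× in E2.

no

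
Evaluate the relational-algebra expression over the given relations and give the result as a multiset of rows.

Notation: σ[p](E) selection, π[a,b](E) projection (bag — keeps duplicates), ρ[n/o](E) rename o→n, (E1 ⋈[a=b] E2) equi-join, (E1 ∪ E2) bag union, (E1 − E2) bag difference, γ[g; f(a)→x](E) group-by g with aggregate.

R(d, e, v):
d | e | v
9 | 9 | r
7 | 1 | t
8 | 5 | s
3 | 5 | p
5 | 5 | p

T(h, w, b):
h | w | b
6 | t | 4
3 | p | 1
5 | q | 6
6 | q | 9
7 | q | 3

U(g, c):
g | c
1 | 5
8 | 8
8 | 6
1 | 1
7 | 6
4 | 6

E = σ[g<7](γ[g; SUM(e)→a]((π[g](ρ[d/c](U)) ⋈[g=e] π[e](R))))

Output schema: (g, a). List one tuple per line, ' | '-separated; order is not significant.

Stepwise |·|:
  U → 6
  ρ[d/c](U) → 6
  π[g](ρ[d/c](U)) → 6
  R → 5
  π[e](R) → 5
  (π[g](ρ[d/c](U)) ⋈[g=e] π[e](R)) → 2
  γ[g; SUM(e)→a]((π[g](ρ[d/c](U)) ⋈[g=e] π[e](R))) → 1
  σ[g<7](γ[g; SUM(e)→a]((π[g](ρ[d/c](U)) ⋈[g=e] π[e](R)))) → 1

== RESULT ==
g | a
1 | 2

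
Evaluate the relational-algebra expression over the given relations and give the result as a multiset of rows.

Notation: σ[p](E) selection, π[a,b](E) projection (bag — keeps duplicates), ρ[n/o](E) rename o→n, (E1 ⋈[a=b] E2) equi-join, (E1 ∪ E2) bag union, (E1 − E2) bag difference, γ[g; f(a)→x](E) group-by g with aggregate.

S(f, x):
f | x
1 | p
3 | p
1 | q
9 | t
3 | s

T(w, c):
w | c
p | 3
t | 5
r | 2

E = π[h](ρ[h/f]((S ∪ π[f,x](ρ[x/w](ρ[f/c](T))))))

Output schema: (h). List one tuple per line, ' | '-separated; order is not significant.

Subexpression sizes:
  S → 5
  T → 3
  ρ[f/c](T) → 3
  ρ[x/w](ρ[f/c](T)) → 3
  π[f,x](ρ[x/w](ρ[f/c](T))) → 3
  (S ∪ π[f,x](ρ[x/w](ρ[f/c](T)))) → 8
  ρ[h/f]((S ∪ π[f,x](ρ[x/w](ρ[f/c](T))))) → 8
  π[h](ρ[h/f]((S ∪ π[f,x](ρ[x/w](ρ[f/c](T)))))) → 8

== RESULT ==
h
1
1
2
3
3
3
5
9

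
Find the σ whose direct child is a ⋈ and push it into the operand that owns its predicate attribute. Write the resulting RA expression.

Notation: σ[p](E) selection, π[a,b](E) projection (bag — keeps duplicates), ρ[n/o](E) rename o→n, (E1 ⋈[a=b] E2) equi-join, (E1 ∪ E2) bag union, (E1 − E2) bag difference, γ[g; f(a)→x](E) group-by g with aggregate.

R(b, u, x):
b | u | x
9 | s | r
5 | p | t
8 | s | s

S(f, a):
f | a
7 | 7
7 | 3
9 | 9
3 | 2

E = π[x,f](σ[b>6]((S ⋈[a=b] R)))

σ filters on b, owned by the right side.
E' = π[x,f]((S ⋈[a=b] σ[b>6](R)))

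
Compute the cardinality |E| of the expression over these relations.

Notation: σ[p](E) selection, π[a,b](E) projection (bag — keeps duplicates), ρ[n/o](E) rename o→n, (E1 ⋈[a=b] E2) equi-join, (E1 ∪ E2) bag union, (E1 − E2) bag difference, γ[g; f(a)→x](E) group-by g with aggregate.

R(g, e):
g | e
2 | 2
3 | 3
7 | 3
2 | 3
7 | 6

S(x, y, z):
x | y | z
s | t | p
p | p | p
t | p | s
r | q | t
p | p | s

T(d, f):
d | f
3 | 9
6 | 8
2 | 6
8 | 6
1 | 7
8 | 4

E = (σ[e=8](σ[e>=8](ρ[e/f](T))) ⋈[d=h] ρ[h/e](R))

Row counts bottom-up:
  T → 6
  ρ[e/f](T) → 6
  σ[e>=8](ρ[e/f](T)) → 2
  σ[e=8](σ[e>=8](ρ[e/f](T))) → 1
  R → 5
  ρ[h/e](R) → 5
  (σ[e=8](σ[e>=8](ρ[e/f](T))) ⋈[d=h] ρ[h/e](R)) → 1

|E| = 1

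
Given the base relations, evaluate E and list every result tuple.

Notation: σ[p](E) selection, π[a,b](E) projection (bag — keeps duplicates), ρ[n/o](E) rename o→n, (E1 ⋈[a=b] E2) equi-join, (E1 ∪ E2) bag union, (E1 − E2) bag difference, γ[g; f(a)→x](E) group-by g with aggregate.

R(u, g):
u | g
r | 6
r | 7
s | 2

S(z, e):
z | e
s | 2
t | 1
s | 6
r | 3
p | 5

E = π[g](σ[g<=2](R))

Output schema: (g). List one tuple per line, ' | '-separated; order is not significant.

Row counts bottom-up:
  R → 3
  σ[g<=2](R) → 1
  π[g](σ[g<=2](R)) → 1

== RESULT ==
g
2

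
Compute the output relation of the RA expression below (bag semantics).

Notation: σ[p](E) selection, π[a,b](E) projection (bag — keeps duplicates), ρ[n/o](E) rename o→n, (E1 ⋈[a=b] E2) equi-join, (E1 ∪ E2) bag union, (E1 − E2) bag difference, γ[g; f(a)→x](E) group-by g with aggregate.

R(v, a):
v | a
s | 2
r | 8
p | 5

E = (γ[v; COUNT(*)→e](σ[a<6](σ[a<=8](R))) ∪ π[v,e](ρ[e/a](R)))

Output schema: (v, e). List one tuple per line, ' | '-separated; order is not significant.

Subexpression sizes:
  R → 3
  σ[a<=8](R) → 3
  σ[a<6](σ[a<=8](R)) → 2
  γ[v; COUNT(*)→e](σ[a<6](σ[a<=8](R))) → 2
  R → 3
  ρ[e/a](R) → 3
  π[v,e](ρ[e/a](R)) → 3
  (γ[v; COUNT(*)→e](σ[a<6](σ[a<=8](R))) ∪ π[v,e](ρ[e/a](R))) → 5

== RESULT ==
v | e
p | 1
p | 5
r | 8
s | 1
s | 2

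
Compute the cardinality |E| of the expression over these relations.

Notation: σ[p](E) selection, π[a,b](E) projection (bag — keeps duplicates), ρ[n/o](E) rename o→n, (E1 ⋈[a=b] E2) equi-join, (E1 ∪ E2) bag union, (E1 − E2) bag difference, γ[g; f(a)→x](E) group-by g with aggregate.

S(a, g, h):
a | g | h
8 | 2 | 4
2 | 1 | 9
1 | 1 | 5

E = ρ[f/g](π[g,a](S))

Per-node cardinality:
  S → 3
  π[g,a](S) → 3
  ρ[f/g](π[g,a](S)) → 3

|E| = 3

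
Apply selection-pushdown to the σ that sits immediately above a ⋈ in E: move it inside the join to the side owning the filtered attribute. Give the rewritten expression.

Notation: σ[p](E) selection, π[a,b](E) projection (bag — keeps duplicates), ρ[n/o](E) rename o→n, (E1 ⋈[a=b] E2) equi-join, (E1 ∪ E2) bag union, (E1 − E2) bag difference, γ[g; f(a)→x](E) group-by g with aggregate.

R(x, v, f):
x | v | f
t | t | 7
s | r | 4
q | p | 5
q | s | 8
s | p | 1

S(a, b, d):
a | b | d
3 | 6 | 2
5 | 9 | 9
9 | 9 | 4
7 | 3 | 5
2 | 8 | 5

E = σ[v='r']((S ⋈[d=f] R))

σ filters on v, owned by the right side.
E' = (S ⋈[d=f] σ[v='r'](R))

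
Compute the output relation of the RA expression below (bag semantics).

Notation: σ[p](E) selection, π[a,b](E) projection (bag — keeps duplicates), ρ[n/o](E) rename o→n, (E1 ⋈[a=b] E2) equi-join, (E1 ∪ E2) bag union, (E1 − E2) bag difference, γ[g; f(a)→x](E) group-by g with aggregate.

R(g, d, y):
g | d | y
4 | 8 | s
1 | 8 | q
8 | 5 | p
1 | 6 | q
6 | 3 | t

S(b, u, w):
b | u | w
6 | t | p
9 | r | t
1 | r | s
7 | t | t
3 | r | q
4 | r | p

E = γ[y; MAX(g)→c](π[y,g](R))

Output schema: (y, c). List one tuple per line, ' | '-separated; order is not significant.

Subexpression sizes:
  R → 5
  π[y,g](R) → 5
  γ[y; MAX(g)→c](π[y,g](R)) → 4

== RESULT ==
y | c
p | 8
q | 1
s | 4
t | 6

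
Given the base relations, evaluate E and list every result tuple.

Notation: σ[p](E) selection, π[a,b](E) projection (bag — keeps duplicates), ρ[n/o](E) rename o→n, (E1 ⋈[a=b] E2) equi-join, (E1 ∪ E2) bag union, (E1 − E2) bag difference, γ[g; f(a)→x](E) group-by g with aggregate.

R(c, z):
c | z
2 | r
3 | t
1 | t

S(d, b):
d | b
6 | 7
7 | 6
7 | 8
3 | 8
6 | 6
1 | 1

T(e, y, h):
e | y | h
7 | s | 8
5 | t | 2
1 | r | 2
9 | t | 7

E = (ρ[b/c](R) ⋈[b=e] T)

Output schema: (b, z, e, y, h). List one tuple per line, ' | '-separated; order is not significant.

Stepwise |·|:
  R → 3
  ρ[b/c](R) → 3
  T → 4
  (ρ[b/c](R) ⋈[b=e] T) → 1

== RESULT ==
b | z | e | y | h
1 | t | 1 | r | 2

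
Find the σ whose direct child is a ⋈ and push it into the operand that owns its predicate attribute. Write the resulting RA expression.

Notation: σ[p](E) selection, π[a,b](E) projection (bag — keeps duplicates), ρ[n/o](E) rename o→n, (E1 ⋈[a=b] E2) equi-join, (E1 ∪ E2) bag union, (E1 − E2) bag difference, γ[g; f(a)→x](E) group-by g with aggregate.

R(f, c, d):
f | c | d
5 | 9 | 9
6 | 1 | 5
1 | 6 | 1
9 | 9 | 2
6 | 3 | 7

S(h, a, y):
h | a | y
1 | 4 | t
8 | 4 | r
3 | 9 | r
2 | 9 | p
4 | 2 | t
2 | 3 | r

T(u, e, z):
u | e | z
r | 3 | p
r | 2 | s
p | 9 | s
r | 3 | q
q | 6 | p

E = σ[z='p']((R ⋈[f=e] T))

σ filters on z, owned by the right side.
E' = (R ⋈[f=e] σ[z='p'](T))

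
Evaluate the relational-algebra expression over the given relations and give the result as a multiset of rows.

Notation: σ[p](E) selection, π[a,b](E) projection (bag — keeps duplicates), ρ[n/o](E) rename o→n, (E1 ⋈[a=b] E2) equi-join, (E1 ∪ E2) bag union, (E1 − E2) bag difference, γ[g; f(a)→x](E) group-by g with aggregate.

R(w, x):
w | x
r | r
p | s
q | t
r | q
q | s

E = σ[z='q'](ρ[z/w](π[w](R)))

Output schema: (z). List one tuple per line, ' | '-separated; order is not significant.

Row counts bottom-up:
  R → 5
  π[w](R) → 5
  ρ[z/w](π[w](R)) → 5
  σ[z='q'](ρ[z/w](π[w](R))) → 2

== RESULT ==
z
q
q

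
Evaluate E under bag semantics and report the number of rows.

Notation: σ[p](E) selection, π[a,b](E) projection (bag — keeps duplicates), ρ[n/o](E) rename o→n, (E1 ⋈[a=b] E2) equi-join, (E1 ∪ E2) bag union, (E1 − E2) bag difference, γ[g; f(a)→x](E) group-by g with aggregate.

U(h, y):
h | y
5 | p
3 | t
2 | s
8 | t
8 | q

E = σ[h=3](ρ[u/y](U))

Subexpression sizes:
  U → 5
  ρ[u/y](U) → 5
  σ[h=3](ρ[u/y](U)) → 1

|E| = 1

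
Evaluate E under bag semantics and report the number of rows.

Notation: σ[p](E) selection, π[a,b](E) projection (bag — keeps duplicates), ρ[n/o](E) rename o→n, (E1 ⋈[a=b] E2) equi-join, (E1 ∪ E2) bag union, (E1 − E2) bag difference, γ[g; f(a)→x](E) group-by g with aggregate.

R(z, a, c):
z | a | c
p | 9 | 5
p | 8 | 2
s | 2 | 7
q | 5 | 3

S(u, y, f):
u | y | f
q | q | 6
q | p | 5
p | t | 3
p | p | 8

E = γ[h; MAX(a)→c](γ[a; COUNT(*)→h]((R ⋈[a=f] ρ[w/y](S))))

Stepwise |·|:
  R → 4
  S → 4
  ρ[w/y](S) → 4
  (R ⋈[a=f] ρ[w/y](S)) → 2
  γ[a; COUNT(*)→h]((R ⋈[a=f] ρ[w/y](S))) → 2
  γ[h; MAX(a)→c](γ[a; COUNT(*)→h]((R ⋈[a=f] ρ[w/y](S)))) → 1

|E| = 1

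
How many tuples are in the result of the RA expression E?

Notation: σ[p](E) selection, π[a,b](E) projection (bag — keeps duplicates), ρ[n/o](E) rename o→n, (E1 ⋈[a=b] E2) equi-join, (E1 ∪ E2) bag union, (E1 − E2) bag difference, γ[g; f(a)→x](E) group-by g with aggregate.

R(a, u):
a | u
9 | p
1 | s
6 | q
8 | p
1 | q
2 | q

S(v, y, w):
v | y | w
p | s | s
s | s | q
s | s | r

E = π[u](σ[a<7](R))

Row counts bottom-up:
  R → 6
  σ[a<7](R) → 4
  π[u](σ[a<7](R)) → 4

|E| = 4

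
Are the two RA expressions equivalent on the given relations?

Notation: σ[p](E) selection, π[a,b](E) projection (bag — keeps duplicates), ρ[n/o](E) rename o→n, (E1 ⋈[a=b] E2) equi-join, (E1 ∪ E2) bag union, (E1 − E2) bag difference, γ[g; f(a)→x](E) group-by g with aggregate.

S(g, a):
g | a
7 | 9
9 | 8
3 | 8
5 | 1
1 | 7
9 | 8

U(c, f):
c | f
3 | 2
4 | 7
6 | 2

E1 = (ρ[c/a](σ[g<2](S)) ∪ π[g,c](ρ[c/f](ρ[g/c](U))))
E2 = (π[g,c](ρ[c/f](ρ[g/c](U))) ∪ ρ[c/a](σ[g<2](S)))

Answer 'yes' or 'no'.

E1 subexpression sizes:
  S → 6
  σ[g<2](S) → 1
  ρ[c/a](σ[g<2](S)) → 1
  U → 3
  ρ[g/c](U) → 3
  ρ[c/f](ρ[g/c](U)) → 3
  π[g,c](ρ[c/f](ρ[g/c](U))) → 3
  (ρ[c/a](σ[g<2](S)) ∪ π[g,c](ρ[c/f](ρ[g/c](U)))) → 4
E2 subexpression sizes:
  U → 3
  ρ[g/c](U) → 3
  ρ[c/f](ρ[g/c](U)) → 3
  π[g,c](ρ[c/f](ρ[g/c](U))) → 3
  S → 6
  σ[g<2](S) → 1
  ρ[c/a](σ[g<2](S)) → 1
  (π[g,c](ρ[c/f](ρ[g/c](U))) ∪ ρ[c/a](σ[g<2](S))) → 4

E1 and E2 produce the same multiset:
g | c
1 | 7
3 | 2
4 | 7
6 | 2

yes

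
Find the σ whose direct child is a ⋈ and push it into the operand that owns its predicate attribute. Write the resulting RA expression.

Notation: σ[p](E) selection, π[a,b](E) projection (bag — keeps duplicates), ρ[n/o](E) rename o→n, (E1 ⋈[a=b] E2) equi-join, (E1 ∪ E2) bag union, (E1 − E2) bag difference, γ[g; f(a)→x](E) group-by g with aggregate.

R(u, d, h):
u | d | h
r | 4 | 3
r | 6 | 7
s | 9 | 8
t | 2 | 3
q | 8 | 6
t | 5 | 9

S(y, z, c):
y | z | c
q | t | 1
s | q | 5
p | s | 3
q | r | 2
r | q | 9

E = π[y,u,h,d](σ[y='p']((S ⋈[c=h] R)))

σ filters on y, owned by the left side.
E' = π[y,u,h,d]((σ[y='p'](S) ⋈[c=h] R))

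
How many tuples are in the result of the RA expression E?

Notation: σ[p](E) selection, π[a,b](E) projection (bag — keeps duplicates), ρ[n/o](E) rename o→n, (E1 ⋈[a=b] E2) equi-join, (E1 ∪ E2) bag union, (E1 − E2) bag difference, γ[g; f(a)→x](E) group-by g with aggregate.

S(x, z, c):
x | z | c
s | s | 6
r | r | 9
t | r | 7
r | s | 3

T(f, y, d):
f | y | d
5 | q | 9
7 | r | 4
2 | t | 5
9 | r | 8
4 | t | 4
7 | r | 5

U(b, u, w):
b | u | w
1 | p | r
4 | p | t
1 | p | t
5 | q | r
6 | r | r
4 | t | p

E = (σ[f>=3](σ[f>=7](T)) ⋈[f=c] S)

Per-node cardinality:
  T → 6
  σ[f>=7](T) → 3
  σ[f>=3](σ[f>=7](T)) → 3
  S → 4
  (σ[f>=3](σ[f>=7](T)) ⋈[f=c] S) → 3

|E| = 3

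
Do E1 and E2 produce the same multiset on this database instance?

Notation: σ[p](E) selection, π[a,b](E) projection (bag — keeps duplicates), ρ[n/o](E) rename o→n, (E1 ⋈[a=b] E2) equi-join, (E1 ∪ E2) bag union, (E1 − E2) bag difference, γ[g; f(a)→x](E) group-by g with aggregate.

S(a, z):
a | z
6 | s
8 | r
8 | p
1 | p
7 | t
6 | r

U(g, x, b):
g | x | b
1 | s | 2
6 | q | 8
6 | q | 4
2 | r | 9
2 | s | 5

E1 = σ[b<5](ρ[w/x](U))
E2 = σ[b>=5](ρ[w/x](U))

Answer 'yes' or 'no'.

E1 row counts bottom-up:
  U → 5
  ρ[w/x](U) → 5
  σ[b<5](ρ[w/x](U)) → 2
E2 row counts bottom-up:
  U → 5
  ρ[w/x](U) → 5
  σ[b>=5](ρ[w/x](U)) → 3

E1 result:
g | w | b
1 | s | 2
6 | q | 4
E2 result:
g | w | b
2 | r | 9
2 | s | 5
6 | q | 8
Witness: (6, 'q', 8) appears 0× in E1 but 1× in E2.

no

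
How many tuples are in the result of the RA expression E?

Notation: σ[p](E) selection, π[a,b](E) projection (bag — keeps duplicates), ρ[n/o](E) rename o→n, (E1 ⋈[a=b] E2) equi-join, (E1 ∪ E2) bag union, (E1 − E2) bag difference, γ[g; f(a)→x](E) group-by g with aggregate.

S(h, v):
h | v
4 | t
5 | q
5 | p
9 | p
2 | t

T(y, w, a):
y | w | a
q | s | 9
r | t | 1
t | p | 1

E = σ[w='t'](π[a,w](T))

Subexpression sizes:
  T → 3
  π[a,w](T) → 3
  σ[w='t'](π[a,w](T)) → 1

|E| = 1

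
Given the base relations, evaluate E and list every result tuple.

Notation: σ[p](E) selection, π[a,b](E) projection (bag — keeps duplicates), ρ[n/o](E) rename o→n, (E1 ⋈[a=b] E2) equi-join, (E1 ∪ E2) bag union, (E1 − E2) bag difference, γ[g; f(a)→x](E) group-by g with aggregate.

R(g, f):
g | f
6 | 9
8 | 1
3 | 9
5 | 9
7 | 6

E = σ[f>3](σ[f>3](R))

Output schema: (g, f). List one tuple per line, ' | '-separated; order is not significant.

Per-node cardinality:
  R → 5
  σ[f>3](R) → 4
  σ[f>3](σ[f>3](R)) → 4

== RESULT ==
g | f
3 | 9
5 | 9
6 | 9
7 | 6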